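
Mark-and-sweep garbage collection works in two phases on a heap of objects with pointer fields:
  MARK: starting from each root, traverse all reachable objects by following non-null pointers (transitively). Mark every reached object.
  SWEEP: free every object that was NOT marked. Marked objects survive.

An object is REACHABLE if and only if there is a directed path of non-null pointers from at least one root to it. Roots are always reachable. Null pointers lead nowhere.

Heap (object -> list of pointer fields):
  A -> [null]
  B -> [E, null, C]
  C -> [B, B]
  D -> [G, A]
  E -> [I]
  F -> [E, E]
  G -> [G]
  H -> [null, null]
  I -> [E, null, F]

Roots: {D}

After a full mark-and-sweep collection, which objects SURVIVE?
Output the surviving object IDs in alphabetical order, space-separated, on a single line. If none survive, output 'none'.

Roots: D
Mark D: refs=G A, marked=D
Mark G: refs=G, marked=D G
Mark A: refs=null, marked=A D G
Unmarked (collected): B C E F H I

Answer: A D G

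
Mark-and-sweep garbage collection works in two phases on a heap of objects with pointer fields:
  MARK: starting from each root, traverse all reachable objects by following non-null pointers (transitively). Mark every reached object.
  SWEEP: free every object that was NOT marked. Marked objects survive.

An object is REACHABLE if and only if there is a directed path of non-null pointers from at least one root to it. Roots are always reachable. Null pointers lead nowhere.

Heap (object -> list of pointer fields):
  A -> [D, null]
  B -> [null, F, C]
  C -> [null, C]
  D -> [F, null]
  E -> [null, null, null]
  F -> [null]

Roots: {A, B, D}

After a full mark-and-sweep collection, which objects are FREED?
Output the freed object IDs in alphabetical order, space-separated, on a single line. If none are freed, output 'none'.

Roots: A B D
Mark A: refs=D null, marked=A
Mark B: refs=null F C, marked=A B
Mark D: refs=F null, marked=A B D
Mark F: refs=null, marked=A B D F
Mark C: refs=null C, marked=A B C D F
Unmarked (collected): E

Answer: E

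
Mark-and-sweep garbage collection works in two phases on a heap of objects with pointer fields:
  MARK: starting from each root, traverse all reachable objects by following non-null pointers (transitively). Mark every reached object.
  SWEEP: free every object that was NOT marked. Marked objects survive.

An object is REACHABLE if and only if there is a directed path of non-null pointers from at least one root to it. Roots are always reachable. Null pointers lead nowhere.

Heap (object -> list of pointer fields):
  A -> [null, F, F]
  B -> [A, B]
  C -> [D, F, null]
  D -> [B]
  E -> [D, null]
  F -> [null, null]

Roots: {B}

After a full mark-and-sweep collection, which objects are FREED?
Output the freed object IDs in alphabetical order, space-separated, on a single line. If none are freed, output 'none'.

Answer: C D E

Derivation:
Roots: B
Mark B: refs=A B, marked=B
Mark A: refs=null F F, marked=A B
Mark F: refs=null null, marked=A B F
Unmarked (collected): C D E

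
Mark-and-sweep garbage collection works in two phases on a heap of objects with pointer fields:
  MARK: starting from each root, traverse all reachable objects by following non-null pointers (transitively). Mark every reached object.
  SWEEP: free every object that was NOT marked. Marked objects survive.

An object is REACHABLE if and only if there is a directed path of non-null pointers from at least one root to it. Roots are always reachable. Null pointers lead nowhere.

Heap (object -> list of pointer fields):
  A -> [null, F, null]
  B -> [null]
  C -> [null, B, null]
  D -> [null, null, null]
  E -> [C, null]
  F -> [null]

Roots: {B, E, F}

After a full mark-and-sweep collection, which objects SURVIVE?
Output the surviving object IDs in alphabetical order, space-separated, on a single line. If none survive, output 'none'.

Answer: B C E F

Derivation:
Roots: B E F
Mark B: refs=null, marked=B
Mark E: refs=C null, marked=B E
Mark F: refs=null, marked=B E F
Mark C: refs=null B null, marked=B C E F
Unmarked (collected): A D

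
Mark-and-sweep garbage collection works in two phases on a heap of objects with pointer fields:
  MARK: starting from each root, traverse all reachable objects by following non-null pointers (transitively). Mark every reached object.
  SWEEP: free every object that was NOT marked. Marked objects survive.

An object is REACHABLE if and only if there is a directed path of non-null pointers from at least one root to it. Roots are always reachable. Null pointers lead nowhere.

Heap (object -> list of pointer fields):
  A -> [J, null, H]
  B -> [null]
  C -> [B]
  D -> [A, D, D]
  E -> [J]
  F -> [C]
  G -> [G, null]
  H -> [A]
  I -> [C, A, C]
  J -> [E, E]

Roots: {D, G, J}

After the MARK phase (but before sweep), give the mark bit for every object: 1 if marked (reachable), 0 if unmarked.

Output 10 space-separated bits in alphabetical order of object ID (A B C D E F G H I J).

Roots: D G J
Mark D: refs=A D D, marked=D
Mark G: refs=G null, marked=D G
Mark J: refs=E E, marked=D G J
Mark A: refs=J null H, marked=A D G J
Mark E: refs=J, marked=A D E G J
Mark H: refs=A, marked=A D E G H J
Unmarked (collected): B C F I

Answer: 1 0 0 1 1 0 1 1 0 1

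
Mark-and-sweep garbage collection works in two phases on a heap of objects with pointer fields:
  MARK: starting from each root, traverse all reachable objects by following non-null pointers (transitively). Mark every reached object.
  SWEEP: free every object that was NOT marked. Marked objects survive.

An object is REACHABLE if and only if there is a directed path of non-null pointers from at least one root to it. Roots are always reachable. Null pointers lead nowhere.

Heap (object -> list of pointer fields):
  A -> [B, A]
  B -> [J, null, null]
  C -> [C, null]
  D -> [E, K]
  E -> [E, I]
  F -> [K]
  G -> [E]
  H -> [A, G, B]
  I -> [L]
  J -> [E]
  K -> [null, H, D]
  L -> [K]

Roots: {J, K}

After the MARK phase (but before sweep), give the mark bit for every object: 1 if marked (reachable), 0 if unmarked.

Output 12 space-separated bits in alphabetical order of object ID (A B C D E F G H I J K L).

Roots: J K
Mark J: refs=E, marked=J
Mark K: refs=null H D, marked=J K
Mark E: refs=E I, marked=E J K
Mark H: refs=A G B, marked=E H J K
Mark D: refs=E K, marked=D E H J K
Mark I: refs=L, marked=D E H I J K
Mark A: refs=B A, marked=A D E H I J K
Mark G: refs=E, marked=A D E G H I J K
Mark B: refs=J null null, marked=A B D E G H I J K
Mark L: refs=K, marked=A B D E G H I J K L
Unmarked (collected): C F

Answer: 1 1 0 1 1 0 1 1 1 1 1 1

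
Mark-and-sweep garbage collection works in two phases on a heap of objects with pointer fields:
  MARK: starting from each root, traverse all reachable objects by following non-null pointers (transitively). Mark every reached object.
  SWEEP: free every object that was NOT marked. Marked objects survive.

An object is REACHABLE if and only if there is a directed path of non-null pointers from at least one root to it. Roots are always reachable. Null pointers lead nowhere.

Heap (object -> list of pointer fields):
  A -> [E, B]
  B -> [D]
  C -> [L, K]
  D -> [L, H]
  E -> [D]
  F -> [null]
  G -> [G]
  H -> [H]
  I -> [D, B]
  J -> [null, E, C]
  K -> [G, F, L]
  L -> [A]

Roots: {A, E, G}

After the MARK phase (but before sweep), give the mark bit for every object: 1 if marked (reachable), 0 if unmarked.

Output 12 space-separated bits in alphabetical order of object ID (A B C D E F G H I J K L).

Roots: A E G
Mark A: refs=E B, marked=A
Mark E: refs=D, marked=A E
Mark G: refs=G, marked=A E G
Mark B: refs=D, marked=A B E G
Mark D: refs=L H, marked=A B D E G
Mark L: refs=A, marked=A B D E G L
Mark H: refs=H, marked=A B D E G H L
Unmarked (collected): C F I J K

Answer: 1 1 0 1 1 0 1 1 0 0 0 1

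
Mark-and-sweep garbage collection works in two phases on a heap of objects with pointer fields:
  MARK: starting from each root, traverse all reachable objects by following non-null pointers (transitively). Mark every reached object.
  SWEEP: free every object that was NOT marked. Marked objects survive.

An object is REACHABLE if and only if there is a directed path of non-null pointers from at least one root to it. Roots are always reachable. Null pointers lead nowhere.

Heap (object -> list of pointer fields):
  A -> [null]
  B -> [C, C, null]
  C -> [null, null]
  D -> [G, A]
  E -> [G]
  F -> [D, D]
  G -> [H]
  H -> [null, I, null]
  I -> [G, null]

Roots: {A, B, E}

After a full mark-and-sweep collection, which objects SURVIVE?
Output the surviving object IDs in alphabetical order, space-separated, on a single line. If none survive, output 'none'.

Roots: A B E
Mark A: refs=null, marked=A
Mark B: refs=C C null, marked=A B
Mark E: refs=G, marked=A B E
Mark C: refs=null null, marked=A B C E
Mark G: refs=H, marked=A B C E G
Mark H: refs=null I null, marked=A B C E G H
Mark I: refs=G null, marked=A B C E G H I
Unmarked (collected): D F

Answer: A B C E G H I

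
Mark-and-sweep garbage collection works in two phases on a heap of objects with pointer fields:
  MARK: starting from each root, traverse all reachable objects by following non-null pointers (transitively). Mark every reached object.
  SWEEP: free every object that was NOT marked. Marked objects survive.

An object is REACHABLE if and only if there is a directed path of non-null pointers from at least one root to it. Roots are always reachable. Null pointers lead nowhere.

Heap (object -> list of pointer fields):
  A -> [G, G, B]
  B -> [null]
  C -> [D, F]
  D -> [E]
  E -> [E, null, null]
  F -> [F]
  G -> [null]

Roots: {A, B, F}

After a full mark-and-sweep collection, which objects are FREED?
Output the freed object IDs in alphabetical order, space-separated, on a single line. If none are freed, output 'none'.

Answer: C D E

Derivation:
Roots: A B F
Mark A: refs=G G B, marked=A
Mark B: refs=null, marked=A B
Mark F: refs=F, marked=A B F
Mark G: refs=null, marked=A B F G
Unmarked (collected): C D E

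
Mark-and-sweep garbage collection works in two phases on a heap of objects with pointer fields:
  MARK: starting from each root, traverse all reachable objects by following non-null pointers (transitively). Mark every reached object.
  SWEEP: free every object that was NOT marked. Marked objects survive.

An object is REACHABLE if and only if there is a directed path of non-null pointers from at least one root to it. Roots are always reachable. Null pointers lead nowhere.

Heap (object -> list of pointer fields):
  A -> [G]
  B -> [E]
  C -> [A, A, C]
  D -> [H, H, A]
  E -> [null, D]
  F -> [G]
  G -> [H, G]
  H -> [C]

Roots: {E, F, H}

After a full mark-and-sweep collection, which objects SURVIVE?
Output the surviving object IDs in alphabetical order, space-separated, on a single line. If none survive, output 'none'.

Roots: E F H
Mark E: refs=null D, marked=E
Mark F: refs=G, marked=E F
Mark H: refs=C, marked=E F H
Mark D: refs=H H A, marked=D E F H
Mark G: refs=H G, marked=D E F G H
Mark C: refs=A A C, marked=C D E F G H
Mark A: refs=G, marked=A C D E F G H
Unmarked (collected): B

Answer: A C D E F G H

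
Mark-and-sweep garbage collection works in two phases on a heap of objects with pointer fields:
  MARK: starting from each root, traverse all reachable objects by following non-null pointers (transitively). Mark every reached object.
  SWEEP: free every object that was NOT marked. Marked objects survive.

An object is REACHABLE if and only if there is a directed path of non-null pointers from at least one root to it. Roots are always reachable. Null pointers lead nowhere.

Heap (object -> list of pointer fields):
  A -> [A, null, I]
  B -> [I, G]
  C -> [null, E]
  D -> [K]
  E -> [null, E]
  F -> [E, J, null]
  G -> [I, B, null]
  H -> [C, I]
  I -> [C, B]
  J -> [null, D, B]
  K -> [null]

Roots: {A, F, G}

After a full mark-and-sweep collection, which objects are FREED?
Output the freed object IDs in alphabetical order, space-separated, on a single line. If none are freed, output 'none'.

Roots: A F G
Mark A: refs=A null I, marked=A
Mark F: refs=E J null, marked=A F
Mark G: refs=I B null, marked=A F G
Mark I: refs=C B, marked=A F G I
Mark E: refs=null E, marked=A E F G I
Mark J: refs=null D B, marked=A E F G I J
Mark B: refs=I G, marked=A B E F G I J
Mark C: refs=null E, marked=A B C E F G I J
Mark D: refs=K, marked=A B C D E F G I J
Mark K: refs=null, marked=A B C D E F G I J K
Unmarked (collected): H

Answer: H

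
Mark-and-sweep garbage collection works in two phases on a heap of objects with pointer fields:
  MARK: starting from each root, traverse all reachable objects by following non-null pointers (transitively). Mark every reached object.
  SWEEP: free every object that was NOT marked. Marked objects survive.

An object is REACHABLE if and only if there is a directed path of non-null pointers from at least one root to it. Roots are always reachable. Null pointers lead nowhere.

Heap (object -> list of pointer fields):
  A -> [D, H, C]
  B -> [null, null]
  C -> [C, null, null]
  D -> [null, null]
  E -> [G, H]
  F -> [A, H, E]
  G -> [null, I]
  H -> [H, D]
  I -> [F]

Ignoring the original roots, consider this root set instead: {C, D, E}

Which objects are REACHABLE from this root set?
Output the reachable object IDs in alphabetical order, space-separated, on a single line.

Answer: A C D E F G H I

Derivation:
Roots: C D E
Mark C: refs=C null null, marked=C
Mark D: refs=null null, marked=C D
Mark E: refs=G H, marked=C D E
Mark G: refs=null I, marked=C D E G
Mark H: refs=H D, marked=C D E G H
Mark I: refs=F, marked=C D E G H I
Mark F: refs=A H E, marked=C D E F G H I
Mark A: refs=D H C, marked=A C D E F G H I
Unmarked (collected): B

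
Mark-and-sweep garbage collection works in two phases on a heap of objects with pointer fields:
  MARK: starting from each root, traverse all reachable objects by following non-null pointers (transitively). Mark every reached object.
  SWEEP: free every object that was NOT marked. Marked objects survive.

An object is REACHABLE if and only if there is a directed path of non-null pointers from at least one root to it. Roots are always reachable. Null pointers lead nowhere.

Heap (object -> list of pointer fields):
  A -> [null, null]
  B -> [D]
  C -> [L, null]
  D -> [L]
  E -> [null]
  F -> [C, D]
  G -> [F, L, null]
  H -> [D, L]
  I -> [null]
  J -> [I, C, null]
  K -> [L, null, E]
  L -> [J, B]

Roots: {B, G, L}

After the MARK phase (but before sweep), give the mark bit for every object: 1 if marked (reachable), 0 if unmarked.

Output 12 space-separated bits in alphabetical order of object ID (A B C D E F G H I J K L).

Answer: 0 1 1 1 0 1 1 0 1 1 0 1

Derivation:
Roots: B G L
Mark B: refs=D, marked=B
Mark G: refs=F L null, marked=B G
Mark L: refs=J B, marked=B G L
Mark D: refs=L, marked=B D G L
Mark F: refs=C D, marked=B D F G L
Mark J: refs=I C null, marked=B D F G J L
Mark C: refs=L null, marked=B C D F G J L
Mark I: refs=null, marked=B C D F G I J L
Unmarked (collected): A E H K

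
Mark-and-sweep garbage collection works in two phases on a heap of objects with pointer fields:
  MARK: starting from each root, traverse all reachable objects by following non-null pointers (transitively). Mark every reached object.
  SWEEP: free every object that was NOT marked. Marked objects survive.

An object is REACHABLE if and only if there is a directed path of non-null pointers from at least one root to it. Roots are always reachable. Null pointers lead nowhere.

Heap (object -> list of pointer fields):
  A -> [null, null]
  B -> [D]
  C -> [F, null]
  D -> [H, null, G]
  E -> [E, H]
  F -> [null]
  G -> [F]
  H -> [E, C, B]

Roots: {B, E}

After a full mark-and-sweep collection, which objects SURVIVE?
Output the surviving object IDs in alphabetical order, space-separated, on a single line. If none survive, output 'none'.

Answer: B C D E F G H

Derivation:
Roots: B E
Mark B: refs=D, marked=B
Mark E: refs=E H, marked=B E
Mark D: refs=H null G, marked=B D E
Mark H: refs=E C B, marked=B D E H
Mark G: refs=F, marked=B D E G H
Mark C: refs=F null, marked=B C D E G H
Mark F: refs=null, marked=B C D E F G H
Unmarked (collected): A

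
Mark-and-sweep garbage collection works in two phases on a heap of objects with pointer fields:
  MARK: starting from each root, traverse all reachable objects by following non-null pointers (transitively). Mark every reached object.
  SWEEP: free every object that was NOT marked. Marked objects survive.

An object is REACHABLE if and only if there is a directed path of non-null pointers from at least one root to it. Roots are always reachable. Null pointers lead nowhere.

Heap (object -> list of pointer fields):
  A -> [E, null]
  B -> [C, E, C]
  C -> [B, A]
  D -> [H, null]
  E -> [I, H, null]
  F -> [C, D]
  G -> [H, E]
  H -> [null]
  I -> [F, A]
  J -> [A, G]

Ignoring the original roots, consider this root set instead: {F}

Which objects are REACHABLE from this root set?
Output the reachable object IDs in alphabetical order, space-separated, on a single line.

Answer: A B C D E F H I

Derivation:
Roots: F
Mark F: refs=C D, marked=F
Mark C: refs=B A, marked=C F
Mark D: refs=H null, marked=C D F
Mark B: refs=C E C, marked=B C D F
Mark A: refs=E null, marked=A B C D F
Mark H: refs=null, marked=A B C D F H
Mark E: refs=I H null, marked=A B C D E F H
Mark I: refs=F A, marked=A B C D E F H I
Unmarked (collected): G J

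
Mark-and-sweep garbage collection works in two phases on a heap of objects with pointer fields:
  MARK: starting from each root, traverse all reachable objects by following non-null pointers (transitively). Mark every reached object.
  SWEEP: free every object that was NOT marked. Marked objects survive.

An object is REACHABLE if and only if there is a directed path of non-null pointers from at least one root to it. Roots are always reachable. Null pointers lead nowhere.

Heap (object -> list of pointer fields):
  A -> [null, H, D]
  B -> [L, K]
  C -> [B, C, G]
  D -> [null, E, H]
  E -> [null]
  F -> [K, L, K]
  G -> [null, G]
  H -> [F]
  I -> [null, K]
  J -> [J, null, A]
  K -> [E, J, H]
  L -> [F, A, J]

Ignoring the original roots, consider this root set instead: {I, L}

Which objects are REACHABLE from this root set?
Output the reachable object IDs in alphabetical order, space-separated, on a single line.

Answer: A D E F H I J K L

Derivation:
Roots: I L
Mark I: refs=null K, marked=I
Mark L: refs=F A J, marked=I L
Mark K: refs=E J H, marked=I K L
Mark F: refs=K L K, marked=F I K L
Mark A: refs=null H D, marked=A F I K L
Mark J: refs=J null A, marked=A F I J K L
Mark E: refs=null, marked=A E F I J K L
Mark H: refs=F, marked=A E F H I J K L
Mark D: refs=null E H, marked=A D E F H I J K L
Unmarked (collected): B C G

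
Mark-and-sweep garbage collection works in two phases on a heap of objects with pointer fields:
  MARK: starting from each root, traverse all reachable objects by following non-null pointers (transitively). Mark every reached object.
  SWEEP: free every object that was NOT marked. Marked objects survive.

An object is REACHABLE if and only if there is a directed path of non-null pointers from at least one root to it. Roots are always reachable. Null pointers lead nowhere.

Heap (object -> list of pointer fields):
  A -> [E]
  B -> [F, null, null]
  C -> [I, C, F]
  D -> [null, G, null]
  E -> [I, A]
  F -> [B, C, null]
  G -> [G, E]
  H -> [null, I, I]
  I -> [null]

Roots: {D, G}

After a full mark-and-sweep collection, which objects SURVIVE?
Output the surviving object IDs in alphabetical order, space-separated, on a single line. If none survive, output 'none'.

Answer: A D E G I

Derivation:
Roots: D G
Mark D: refs=null G null, marked=D
Mark G: refs=G E, marked=D G
Mark E: refs=I A, marked=D E G
Mark I: refs=null, marked=D E G I
Mark A: refs=E, marked=A D E G I
Unmarked (collected): B C F H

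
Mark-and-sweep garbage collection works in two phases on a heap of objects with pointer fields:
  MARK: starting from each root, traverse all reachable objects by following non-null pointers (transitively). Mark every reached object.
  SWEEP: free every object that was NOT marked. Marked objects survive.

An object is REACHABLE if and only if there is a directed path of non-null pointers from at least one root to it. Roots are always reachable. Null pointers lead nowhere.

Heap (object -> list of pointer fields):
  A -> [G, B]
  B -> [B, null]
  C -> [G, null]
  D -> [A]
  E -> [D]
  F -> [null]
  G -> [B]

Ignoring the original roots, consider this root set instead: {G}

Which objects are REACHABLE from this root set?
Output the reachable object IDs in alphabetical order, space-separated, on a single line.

Roots: G
Mark G: refs=B, marked=G
Mark B: refs=B null, marked=B G
Unmarked (collected): A C D E F

Answer: B G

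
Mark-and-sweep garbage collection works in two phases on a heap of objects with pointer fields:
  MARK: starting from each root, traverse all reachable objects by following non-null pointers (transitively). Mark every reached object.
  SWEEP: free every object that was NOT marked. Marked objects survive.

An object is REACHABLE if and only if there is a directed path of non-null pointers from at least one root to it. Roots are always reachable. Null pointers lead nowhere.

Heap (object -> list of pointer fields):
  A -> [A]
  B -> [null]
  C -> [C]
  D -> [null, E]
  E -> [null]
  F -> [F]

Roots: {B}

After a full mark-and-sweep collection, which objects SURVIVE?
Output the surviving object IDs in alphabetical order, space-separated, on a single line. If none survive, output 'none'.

Answer: B

Derivation:
Roots: B
Mark B: refs=null, marked=B
Unmarked (collected): A C D E F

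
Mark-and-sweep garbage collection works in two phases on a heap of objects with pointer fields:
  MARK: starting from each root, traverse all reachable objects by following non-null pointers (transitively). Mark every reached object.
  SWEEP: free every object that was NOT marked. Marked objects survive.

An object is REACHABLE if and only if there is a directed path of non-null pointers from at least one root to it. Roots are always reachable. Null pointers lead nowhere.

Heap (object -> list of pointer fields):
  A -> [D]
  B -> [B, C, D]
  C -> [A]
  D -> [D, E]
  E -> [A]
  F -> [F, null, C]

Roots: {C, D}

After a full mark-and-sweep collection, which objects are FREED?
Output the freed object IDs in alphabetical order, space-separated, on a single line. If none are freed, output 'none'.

Answer: B F

Derivation:
Roots: C D
Mark C: refs=A, marked=C
Mark D: refs=D E, marked=C D
Mark A: refs=D, marked=A C D
Mark E: refs=A, marked=A C D E
Unmarked (collected): B F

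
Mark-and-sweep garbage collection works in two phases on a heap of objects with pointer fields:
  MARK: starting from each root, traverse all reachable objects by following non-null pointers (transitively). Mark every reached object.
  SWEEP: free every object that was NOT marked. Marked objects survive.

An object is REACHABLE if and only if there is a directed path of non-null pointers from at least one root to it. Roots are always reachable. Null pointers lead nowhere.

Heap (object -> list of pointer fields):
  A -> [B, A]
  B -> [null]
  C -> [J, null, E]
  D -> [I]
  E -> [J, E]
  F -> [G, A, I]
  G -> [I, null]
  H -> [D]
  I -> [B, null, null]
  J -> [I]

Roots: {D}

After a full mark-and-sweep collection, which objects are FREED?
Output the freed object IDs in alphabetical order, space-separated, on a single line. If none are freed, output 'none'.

Roots: D
Mark D: refs=I, marked=D
Mark I: refs=B null null, marked=D I
Mark B: refs=null, marked=B D I
Unmarked (collected): A C E F G H J

Answer: A C E F G H J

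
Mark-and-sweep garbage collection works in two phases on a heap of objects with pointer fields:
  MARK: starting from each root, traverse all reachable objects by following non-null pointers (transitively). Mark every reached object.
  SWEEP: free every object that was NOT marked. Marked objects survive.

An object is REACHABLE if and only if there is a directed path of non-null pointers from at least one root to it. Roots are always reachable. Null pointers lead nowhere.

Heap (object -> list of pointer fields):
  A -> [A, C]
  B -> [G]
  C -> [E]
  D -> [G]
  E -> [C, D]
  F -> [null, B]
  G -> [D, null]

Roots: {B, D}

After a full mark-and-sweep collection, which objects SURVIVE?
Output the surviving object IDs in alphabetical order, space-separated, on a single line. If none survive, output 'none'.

Answer: B D G

Derivation:
Roots: B D
Mark B: refs=G, marked=B
Mark D: refs=G, marked=B D
Mark G: refs=D null, marked=B D G
Unmarked (collected): A C E F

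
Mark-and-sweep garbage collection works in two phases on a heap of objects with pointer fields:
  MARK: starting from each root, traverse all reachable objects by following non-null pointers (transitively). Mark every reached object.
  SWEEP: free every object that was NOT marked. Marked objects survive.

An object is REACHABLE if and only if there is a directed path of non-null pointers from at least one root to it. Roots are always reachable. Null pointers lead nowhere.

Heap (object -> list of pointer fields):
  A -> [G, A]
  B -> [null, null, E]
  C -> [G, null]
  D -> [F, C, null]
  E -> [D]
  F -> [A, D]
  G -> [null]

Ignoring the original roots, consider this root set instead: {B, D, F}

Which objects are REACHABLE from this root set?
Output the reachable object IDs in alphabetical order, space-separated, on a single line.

Answer: A B C D E F G

Derivation:
Roots: B D F
Mark B: refs=null null E, marked=B
Mark D: refs=F C null, marked=B D
Mark F: refs=A D, marked=B D F
Mark E: refs=D, marked=B D E F
Mark C: refs=G null, marked=B C D E F
Mark A: refs=G A, marked=A B C D E F
Mark G: refs=null, marked=A B C D E F G
Unmarked (collected): (none)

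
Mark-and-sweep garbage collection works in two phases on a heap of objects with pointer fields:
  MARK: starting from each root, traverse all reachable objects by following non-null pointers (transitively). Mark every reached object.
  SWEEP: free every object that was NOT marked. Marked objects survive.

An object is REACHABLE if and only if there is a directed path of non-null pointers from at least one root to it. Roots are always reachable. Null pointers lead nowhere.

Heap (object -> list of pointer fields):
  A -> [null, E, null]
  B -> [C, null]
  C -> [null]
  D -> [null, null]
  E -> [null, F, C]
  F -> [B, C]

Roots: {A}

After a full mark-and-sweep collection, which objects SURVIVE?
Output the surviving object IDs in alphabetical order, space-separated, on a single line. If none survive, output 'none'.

Roots: A
Mark A: refs=null E null, marked=A
Mark E: refs=null F C, marked=A E
Mark F: refs=B C, marked=A E F
Mark C: refs=null, marked=A C E F
Mark B: refs=C null, marked=A B C E F
Unmarked (collected): D

Answer: A B C E F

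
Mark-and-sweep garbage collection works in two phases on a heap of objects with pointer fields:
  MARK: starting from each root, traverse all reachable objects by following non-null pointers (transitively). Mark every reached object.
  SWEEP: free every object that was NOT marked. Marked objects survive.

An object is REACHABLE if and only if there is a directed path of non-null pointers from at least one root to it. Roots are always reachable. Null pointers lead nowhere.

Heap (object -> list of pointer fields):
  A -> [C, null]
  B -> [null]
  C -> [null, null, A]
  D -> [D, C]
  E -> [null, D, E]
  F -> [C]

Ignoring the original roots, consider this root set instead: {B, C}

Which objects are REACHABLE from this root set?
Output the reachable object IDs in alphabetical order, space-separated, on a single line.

Answer: A B C

Derivation:
Roots: B C
Mark B: refs=null, marked=B
Mark C: refs=null null A, marked=B C
Mark A: refs=C null, marked=A B C
Unmarked (collected): D E F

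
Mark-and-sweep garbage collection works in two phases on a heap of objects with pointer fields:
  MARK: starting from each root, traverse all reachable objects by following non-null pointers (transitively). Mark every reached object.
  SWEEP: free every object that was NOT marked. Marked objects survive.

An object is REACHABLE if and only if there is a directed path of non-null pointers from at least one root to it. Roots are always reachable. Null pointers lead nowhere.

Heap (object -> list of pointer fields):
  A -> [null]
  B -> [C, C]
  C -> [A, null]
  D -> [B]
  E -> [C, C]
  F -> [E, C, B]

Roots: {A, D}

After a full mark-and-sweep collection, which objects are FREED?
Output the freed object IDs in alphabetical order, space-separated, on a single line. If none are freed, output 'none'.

Roots: A D
Mark A: refs=null, marked=A
Mark D: refs=B, marked=A D
Mark B: refs=C C, marked=A B D
Mark C: refs=A null, marked=A B C D
Unmarked (collected): E F

Answer: E F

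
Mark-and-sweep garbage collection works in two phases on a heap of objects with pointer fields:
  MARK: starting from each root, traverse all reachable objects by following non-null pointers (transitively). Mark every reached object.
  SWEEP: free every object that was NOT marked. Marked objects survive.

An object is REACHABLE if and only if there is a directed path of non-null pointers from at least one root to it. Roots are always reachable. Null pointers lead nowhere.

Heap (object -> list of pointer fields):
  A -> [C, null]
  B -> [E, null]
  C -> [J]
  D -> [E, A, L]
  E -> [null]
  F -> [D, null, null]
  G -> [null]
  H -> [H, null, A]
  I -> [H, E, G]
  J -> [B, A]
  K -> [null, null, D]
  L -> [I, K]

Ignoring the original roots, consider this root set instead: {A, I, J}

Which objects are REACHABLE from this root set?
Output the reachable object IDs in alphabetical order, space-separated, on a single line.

Answer: A B C E G H I J

Derivation:
Roots: A I J
Mark A: refs=C null, marked=A
Mark I: refs=H E G, marked=A I
Mark J: refs=B A, marked=A I J
Mark C: refs=J, marked=A C I J
Mark H: refs=H null A, marked=A C H I J
Mark E: refs=null, marked=A C E H I J
Mark G: refs=null, marked=A C E G H I J
Mark B: refs=E null, marked=A B C E G H I J
Unmarked (collected): D F K L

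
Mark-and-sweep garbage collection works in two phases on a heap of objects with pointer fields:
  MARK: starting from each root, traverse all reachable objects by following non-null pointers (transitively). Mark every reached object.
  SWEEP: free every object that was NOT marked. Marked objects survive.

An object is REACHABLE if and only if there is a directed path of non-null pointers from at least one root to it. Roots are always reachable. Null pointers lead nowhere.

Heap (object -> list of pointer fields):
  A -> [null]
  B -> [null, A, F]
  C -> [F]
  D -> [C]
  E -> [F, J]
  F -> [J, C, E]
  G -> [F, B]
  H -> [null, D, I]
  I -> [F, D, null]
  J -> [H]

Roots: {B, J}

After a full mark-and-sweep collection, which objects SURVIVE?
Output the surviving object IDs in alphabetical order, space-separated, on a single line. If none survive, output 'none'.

Roots: B J
Mark B: refs=null A F, marked=B
Mark J: refs=H, marked=B J
Mark A: refs=null, marked=A B J
Mark F: refs=J C E, marked=A B F J
Mark H: refs=null D I, marked=A B F H J
Mark C: refs=F, marked=A B C F H J
Mark E: refs=F J, marked=A B C E F H J
Mark D: refs=C, marked=A B C D E F H J
Mark I: refs=F D null, marked=A B C D E F H I J
Unmarked (collected): G

Answer: A B C D E F H I J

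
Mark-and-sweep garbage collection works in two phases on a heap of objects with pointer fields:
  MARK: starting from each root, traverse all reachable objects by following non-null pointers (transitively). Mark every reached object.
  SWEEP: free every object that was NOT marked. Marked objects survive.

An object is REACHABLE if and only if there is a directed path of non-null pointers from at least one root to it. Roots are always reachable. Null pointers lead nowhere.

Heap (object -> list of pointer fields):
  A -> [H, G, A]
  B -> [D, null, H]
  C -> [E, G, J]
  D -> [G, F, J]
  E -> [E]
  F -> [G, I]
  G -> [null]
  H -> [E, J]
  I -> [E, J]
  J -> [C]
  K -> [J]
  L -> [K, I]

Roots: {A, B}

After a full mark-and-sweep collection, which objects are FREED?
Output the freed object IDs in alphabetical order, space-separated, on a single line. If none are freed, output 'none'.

Roots: A B
Mark A: refs=H G A, marked=A
Mark B: refs=D null H, marked=A B
Mark H: refs=E J, marked=A B H
Mark G: refs=null, marked=A B G H
Mark D: refs=G F J, marked=A B D G H
Mark E: refs=E, marked=A B D E G H
Mark J: refs=C, marked=A B D E G H J
Mark F: refs=G I, marked=A B D E F G H J
Mark C: refs=E G J, marked=A B C D E F G H J
Mark I: refs=E J, marked=A B C D E F G H I J
Unmarked (collected): K L

Answer: K L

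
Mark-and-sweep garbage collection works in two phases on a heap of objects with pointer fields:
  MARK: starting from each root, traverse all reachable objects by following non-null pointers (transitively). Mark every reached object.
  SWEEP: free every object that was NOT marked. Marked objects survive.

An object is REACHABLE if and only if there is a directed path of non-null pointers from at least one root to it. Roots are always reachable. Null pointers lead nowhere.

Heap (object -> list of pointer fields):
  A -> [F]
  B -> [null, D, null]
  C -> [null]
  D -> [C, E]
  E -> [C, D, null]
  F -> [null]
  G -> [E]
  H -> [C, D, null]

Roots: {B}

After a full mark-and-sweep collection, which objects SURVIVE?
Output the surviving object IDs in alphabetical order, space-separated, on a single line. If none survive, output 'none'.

Roots: B
Mark B: refs=null D null, marked=B
Mark D: refs=C E, marked=B D
Mark C: refs=null, marked=B C D
Mark E: refs=C D null, marked=B C D E
Unmarked (collected): A F G H

Answer: B C D E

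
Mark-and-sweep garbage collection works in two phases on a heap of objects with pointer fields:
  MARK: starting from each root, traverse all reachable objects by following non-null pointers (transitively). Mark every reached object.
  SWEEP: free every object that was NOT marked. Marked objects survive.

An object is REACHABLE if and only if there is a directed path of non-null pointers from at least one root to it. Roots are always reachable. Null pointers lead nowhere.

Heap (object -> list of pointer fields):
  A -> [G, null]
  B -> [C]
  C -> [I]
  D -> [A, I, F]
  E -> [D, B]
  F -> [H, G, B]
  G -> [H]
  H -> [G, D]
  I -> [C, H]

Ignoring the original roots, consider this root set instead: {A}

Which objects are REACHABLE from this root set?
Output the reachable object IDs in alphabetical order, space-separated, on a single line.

Answer: A B C D F G H I

Derivation:
Roots: A
Mark A: refs=G null, marked=A
Mark G: refs=H, marked=A G
Mark H: refs=G D, marked=A G H
Mark D: refs=A I F, marked=A D G H
Mark I: refs=C H, marked=A D G H I
Mark F: refs=H G B, marked=A D F G H I
Mark C: refs=I, marked=A C D F G H I
Mark B: refs=C, marked=A B C D F G H I
Unmarked (collected): E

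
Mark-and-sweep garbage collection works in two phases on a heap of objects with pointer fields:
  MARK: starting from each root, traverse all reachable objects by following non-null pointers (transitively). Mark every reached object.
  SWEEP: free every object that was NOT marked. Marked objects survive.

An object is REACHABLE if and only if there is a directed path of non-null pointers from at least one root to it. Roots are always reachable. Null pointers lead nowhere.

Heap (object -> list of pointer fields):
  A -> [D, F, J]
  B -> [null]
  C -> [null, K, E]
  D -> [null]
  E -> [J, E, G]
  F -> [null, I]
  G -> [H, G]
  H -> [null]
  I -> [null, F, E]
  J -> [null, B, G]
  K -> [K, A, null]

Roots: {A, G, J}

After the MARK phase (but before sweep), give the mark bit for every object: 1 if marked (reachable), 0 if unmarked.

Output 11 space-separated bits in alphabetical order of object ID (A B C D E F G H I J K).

Answer: 1 1 0 1 1 1 1 1 1 1 0

Derivation:
Roots: A G J
Mark A: refs=D F J, marked=A
Mark G: refs=H G, marked=A G
Mark J: refs=null B G, marked=A G J
Mark D: refs=null, marked=A D G J
Mark F: refs=null I, marked=A D F G J
Mark H: refs=null, marked=A D F G H J
Mark B: refs=null, marked=A B D F G H J
Mark I: refs=null F E, marked=A B D F G H I J
Mark E: refs=J E G, marked=A B D E F G H I J
Unmarked (collected): C K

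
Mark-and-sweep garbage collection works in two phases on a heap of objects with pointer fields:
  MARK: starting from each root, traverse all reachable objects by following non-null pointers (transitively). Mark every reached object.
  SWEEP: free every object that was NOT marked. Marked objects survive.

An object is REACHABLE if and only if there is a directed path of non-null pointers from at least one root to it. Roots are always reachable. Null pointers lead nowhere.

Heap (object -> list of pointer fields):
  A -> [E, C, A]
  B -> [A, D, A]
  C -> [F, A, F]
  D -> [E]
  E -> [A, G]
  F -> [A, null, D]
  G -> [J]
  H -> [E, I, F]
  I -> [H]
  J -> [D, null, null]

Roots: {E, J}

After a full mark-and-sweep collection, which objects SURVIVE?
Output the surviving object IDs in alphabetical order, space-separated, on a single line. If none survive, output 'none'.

Answer: A C D E F G J

Derivation:
Roots: E J
Mark E: refs=A G, marked=E
Mark J: refs=D null null, marked=E J
Mark A: refs=E C A, marked=A E J
Mark G: refs=J, marked=A E G J
Mark D: refs=E, marked=A D E G J
Mark C: refs=F A F, marked=A C D E G J
Mark F: refs=A null D, marked=A C D E F G J
Unmarked (collected): B H I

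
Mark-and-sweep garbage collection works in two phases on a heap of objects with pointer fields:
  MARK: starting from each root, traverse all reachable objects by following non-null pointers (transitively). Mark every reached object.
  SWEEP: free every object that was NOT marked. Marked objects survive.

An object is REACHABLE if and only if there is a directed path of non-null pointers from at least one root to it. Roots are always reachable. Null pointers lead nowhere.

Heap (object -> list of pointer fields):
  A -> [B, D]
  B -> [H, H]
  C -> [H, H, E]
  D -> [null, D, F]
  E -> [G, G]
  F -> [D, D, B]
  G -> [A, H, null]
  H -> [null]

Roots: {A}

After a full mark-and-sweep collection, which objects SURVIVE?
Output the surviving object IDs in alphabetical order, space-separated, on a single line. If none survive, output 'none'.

Answer: A B D F H

Derivation:
Roots: A
Mark A: refs=B D, marked=A
Mark B: refs=H H, marked=A B
Mark D: refs=null D F, marked=A B D
Mark H: refs=null, marked=A B D H
Mark F: refs=D D B, marked=A B D F H
Unmarked (collected): C E G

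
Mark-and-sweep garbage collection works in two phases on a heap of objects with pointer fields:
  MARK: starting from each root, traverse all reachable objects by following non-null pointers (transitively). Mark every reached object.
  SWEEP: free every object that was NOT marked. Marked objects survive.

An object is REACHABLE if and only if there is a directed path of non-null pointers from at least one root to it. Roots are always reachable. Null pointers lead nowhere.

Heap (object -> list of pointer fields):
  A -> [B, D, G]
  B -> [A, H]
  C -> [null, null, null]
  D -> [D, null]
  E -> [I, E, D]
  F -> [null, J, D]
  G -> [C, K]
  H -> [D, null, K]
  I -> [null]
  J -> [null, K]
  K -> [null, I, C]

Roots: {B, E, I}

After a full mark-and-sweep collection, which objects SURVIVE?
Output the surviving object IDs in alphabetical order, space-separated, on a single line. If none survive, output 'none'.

Answer: A B C D E G H I K

Derivation:
Roots: B E I
Mark B: refs=A H, marked=B
Mark E: refs=I E D, marked=B E
Mark I: refs=null, marked=B E I
Mark A: refs=B D G, marked=A B E I
Mark H: refs=D null K, marked=A B E H I
Mark D: refs=D null, marked=A B D E H I
Mark G: refs=C K, marked=A B D E G H I
Mark K: refs=null I C, marked=A B D E G H I K
Mark C: refs=null null null, marked=A B C D E G H I K
Unmarked (collected): F J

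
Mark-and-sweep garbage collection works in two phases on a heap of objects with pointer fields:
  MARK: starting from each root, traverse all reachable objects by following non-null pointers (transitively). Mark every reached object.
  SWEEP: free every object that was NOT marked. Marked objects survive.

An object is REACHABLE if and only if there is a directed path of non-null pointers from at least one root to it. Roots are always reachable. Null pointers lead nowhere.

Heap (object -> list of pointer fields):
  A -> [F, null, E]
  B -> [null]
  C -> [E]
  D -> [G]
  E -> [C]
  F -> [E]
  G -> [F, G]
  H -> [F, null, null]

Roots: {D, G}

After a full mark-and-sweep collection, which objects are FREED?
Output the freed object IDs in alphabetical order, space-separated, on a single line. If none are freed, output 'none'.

Roots: D G
Mark D: refs=G, marked=D
Mark G: refs=F G, marked=D G
Mark F: refs=E, marked=D F G
Mark E: refs=C, marked=D E F G
Mark C: refs=E, marked=C D E F G
Unmarked (collected): A B H

Answer: A B H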